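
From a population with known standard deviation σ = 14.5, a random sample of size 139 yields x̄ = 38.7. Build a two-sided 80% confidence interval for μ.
(37.12, 40.28)

z-interval (σ known):
z* = 1.282 for 80% confidence

Margin of error = z* · σ/√n = 1.282 · 14.5/√139 = 1.58

CI: (38.7 - 1.58, 38.7 + 1.58) = (37.12, 40.28)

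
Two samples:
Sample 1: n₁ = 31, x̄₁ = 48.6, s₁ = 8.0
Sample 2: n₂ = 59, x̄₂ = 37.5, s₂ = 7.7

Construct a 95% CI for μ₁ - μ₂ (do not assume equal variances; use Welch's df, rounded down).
(7.59, 14.61)

Difference: x̄₁ - x̄₂ = 11.10
SE = √(s₁²/n₁ + s₂²/n₂) = √(8.0²/31 + 7.7²/59) = 1.7520
df = 59.07 → 59 (Welch–Satterthwaite, rounded down)
t* = 2.001

CI: 11.10 ± 2.001 · 1.7520 = 11.10 ± 3.51 = (7.59, 14.61)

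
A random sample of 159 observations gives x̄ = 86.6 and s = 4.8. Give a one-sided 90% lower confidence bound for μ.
μ ≥ 86.11

Lower bound (one-sided):
t* = 1.287 (one-sided for 90%)
Lower bound = x̄ - t* · s/√n = 86.6 - 1.287 · 4.8/√159 = 86.11

We are 90% confident that μ ≥ 86.11.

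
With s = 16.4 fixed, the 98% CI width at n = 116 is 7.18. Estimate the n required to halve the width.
n ≈ 464

CI width ∝ 1/√n
To reduce width by factor 2, need √n to grow by 2 → need 2² = 4 times as many samples.

Current: n = 116, width = 7.18
New: n = 464, width ≈ 3.55

Width reduced by factor of 7.18/3.55 = 2.02.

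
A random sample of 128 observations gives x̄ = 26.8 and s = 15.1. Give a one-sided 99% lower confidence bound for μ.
μ ≥ 23.66

Lower bound (one-sided):
t* = 2.356 (one-sided for 99%)
Lower bound = x̄ - t* · s/√n = 26.8 - 2.356 · 15.1/√128 = 23.66

We are 99% confident that μ ≥ 23.66.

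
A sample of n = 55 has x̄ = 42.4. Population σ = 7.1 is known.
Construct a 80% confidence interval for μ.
(41.17, 43.63)

z-interval (σ known):
z* = 1.282 for 80% confidence

Margin of error = z* · σ/√n = 1.282 · 7.1/√55 = 1.23

CI: (42.4 - 1.23, 42.4 + 1.23) = (41.17, 43.63)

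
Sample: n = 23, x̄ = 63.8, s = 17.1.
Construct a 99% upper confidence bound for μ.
μ ≤ 72.74

Upper bound (one-sided):
t* = 2.508 (one-sided for 99%)
Upper bound = x̄ + t* · s/√n = 63.8 + 2.508 · 17.1/√23 = 72.74

We are 99% confident that μ ≤ 72.74.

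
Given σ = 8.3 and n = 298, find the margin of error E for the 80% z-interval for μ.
Margin of error = 0.62

Margin of error = z* · σ/√n
= 1.282 · 8.3/√298
= 1.282 · 8.3/17.2627
= 0.62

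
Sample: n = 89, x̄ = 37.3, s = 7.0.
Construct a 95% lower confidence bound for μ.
μ ≥ 36.07

Lower bound (one-sided):
t* = 1.662 (one-sided for 95%)
Lower bound = x̄ - t* · s/√n = 37.3 - 1.662 · 7.0/√89 = 36.07

We are 95% confident that μ ≥ 36.07.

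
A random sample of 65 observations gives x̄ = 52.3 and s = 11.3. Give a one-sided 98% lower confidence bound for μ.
μ ≥ 49.36

Lower bound (one-sided):
t* = 2.096 (one-sided for 98%)
Lower bound = x̄ - t* · s/√n = 52.3 - 2.096 · 11.3/√65 = 49.36

We are 98% confident that μ ≥ 49.36.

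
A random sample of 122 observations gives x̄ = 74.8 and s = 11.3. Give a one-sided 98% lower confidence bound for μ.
μ ≥ 72.68

Lower bound (one-sided):
t* = 2.076 (one-sided for 98%)
Lower bound = x̄ - t* · s/√n = 74.8 - 2.076 · 11.3/√122 = 72.68

We are 98% confident that μ ≥ 72.68.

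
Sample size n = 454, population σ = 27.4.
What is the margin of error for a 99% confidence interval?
Margin of error = 3.31

Margin of error = z* · σ/√n
= 2.576 · 27.4/√454
= 2.576 · 27.4/21.3073
= 3.31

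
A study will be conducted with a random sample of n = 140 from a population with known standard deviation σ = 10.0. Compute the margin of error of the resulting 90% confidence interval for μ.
Margin of error = 1.39

Margin of error = z* · σ/√n
= 1.645 · 10.0/√140
= 1.645 · 10.0/11.8322
= 1.39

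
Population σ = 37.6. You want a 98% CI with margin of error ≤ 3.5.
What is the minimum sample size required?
n ≥ 625

For margin E ≤ 3.5:
n ≥ (z* · σ / E)²
n ≥ (2.326 · 37.6 / 3.5)²
n ≥ 624.39

Minimum n = 625 (rounding up)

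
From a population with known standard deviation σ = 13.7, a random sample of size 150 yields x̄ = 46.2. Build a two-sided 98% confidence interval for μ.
(43.60, 48.80)

z-interval (σ known):
z* = 2.326 for 98% confidence

Margin of error = z* · σ/√n = 2.326 · 13.7/√150 = 2.60

CI: (46.2 - 2.60, 46.2 + 2.60) = (43.60, 48.80)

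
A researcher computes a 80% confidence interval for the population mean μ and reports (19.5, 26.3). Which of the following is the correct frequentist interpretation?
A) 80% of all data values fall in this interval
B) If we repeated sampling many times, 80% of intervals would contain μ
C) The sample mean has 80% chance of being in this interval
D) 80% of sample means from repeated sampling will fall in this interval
B

A) Wrong — a CI is about the parameter μ, not individual data values.
B) Correct — this is the frequentist long-run coverage interpretation.
C) Wrong — x̄ is observed and sits in the interval by construction.
D) Wrong — coverage applies to intervals containing μ, not to future x̄ values.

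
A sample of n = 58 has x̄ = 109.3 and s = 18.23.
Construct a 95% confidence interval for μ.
(104.51, 114.09)

t-interval (σ unknown):
df = n - 1 = 57
t* = 2.002 for 95% confidence

Margin of error = t* · s/√n = 2.002 · 18.23/√58 = 4.79

CI: (104.51, 114.09)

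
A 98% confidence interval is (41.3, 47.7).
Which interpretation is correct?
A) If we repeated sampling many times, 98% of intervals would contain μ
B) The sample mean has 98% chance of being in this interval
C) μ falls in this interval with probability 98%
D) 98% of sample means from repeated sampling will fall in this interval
A

A) Correct — this is the frequentist long-run coverage interpretation.
B) Wrong — x̄ is observed and sits in the interval by construction.
C) Wrong — μ is fixed; the randomness lives in the interval, not in μ.
D) Wrong — coverage applies to intervals containing μ, not to future x̄ values.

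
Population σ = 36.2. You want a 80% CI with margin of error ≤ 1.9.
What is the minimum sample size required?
n ≥ 597

For margin E ≤ 1.9:
n ≥ (z* · σ / E)²
n ≥ (1.282 · 36.2 / 1.9)²
n ≥ 596.60

Minimum n = 597 (rounding up)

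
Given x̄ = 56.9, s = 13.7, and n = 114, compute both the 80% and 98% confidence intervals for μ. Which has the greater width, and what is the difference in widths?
98% CI is wider by 2.75

df = 113
80% CI: t* = 1.289, (55.25, 58.55), width = 2 · t* · s/√n = 3.31
98% CI: t* = 2.360, (53.87, 59.93), width = 2 · t* · s/√n = 6.06

The 98% CI is wider by 6.06 - 3.31 = 2.75.
Higher confidence requires a wider interval.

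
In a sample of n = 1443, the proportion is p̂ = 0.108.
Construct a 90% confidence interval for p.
(0.095, 0.121)

Proportion CI:
SE = √(p̂(1-p̂)/n) = √(0.108 · 0.892 / 1443) = 0.00817

z* = 1.645
Margin = z* · SE = 1.645 · 0.00817 = 0.0134

CI: 0.108 ± 0.0134 = (0.095, 0.121)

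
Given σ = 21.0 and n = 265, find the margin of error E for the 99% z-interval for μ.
Margin of error = 3.32

Margin of error = z* · σ/√n
= 2.576 · 21.0/√265
= 2.576 · 21.0/16.2788
= 3.32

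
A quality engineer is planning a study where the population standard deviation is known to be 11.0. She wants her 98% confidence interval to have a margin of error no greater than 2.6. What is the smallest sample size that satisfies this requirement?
n ≥ 97

For margin E ≤ 2.6:
n ≥ (z* · σ / E)²
n ≥ (2.326 · 11.0 / 2.6)²
n ≥ 96.84

Minimum n = 97 (rounding up)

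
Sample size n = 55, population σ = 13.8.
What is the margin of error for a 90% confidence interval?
Margin of error = 3.06

Margin of error = z* · σ/√n
= 1.645 · 13.8/√55
= 1.645 · 13.8/7.4162
= 3.06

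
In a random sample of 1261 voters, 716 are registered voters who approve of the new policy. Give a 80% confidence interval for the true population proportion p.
(0.550, 0.586)

Proportion CI:
p̂ = 716/1261 = 0.56780
SE = √(p̂(1-p̂)/n) = √(0.56780 · 0.43220 / 1261) = 0.01395

z* = 1.282
Margin = z* · SE = 1.282 · 0.01395 = 0.0179

CI: 0.56780 ± 0.0179 = (0.550, 0.586)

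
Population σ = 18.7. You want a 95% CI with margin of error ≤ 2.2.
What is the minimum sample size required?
n ≥ 278

For margin E ≤ 2.2:
n ≥ (z* · σ / E)²
n ≥ (1.960 · 18.7 / 2.2)²
n ≥ 277.56

Minimum n = 278 (rounding up)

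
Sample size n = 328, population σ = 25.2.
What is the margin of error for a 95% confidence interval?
Margin of error = 2.73

Margin of error = z* · σ/√n
= 1.960 · 25.2/√328
= 1.960 · 25.2/18.1108
= 2.73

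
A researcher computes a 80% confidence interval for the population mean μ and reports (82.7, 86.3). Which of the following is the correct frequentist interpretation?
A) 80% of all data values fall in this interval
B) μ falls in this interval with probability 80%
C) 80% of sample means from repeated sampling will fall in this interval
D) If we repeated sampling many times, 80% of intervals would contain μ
D

A) Wrong — a CI is about the parameter μ, not individual data values.
B) Wrong — μ is fixed; the randomness lives in the interval, not in μ.
C) Wrong — coverage applies to intervals containing μ, not to future x̄ values.
D) Correct — this is the frequentist long-run coverage interpretation.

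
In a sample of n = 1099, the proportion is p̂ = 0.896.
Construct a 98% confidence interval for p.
(0.875, 0.917)

Proportion CI:
SE = √(p̂(1-p̂)/n) = √(0.896 · 0.104 / 1099) = 0.00921

z* = 2.326
Margin = z* · SE = 2.326 · 0.00921 = 0.0214

CI: 0.896 ± 0.0214 = (0.875, 0.917)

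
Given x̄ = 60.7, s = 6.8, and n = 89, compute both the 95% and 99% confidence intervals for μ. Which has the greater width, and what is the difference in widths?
99% CI is wider by 0.94

df = 88
95% CI: t* = 1.987, (59.27, 62.13), width = 2 · t* · s/√n = 2.86
99% CI: t* = 2.633, (58.80, 62.60), width = 2 · t* · s/√n = 3.80

The 99% CI is wider by 3.80 - 2.86 = 0.94.
Higher confidence requires a wider interval.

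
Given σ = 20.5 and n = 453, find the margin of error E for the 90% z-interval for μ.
Margin of error = 1.58

Margin of error = z* · σ/√n
= 1.645 · 20.5/√453
= 1.645 · 20.5/21.2838
= 1.58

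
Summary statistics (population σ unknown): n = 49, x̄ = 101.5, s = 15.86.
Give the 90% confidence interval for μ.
(97.70, 105.30)

t-interval (σ unknown):
df = n - 1 = 48
t* = 1.677 for 90% confidence

Margin of error = t* · s/√n = 1.677 · 15.86/√49 = 3.80

CI: (97.70, 105.30)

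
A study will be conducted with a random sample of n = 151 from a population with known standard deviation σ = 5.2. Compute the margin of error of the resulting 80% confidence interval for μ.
Margin of error = 0.54

Margin of error = z* · σ/√n
= 1.282 · 5.2/√151
= 1.282 · 5.2/12.2882
= 0.54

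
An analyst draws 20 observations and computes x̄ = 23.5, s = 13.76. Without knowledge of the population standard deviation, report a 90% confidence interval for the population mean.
(18.18, 28.82)

t-interval (σ unknown):
df = n - 1 = 19
t* = 1.729 for 90% confidence

Margin of error = t* · s/√n = 1.729 · 13.76/√20 = 5.32

CI: (18.18, 28.82)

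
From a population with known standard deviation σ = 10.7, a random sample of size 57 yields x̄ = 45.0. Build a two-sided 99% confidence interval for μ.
(41.35, 48.65)

z-interval (σ known):
z* = 2.576 for 99% confidence

Margin of error = z* · σ/√n = 2.576 · 10.7/√57 = 3.65

CI: (45.0 - 3.65, 45.0 + 3.65) = (41.35, 48.65)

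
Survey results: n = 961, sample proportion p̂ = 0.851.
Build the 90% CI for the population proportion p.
(0.832, 0.870)

Proportion CI:
SE = √(p̂(1-p̂)/n) = √(0.851 · 0.149 / 961) = 0.01149

z* = 1.645
Margin = z* · SE = 1.645 · 0.01149 = 0.0189

CI: 0.851 ± 0.0189 = (0.832, 0.870)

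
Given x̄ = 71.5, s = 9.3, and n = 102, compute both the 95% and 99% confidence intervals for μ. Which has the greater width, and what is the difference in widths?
99% CI is wider by 1.18

df = 101
95% CI: t* = 1.984, (69.67, 73.33), width = 2 · t* · s/√n = 3.65
99% CI: t* = 2.625, (69.08, 73.92), width = 2 · t* · s/√n = 4.83

The 99% CI is wider by 4.83 - 3.65 = 1.18.
Higher confidence requires a wider interval.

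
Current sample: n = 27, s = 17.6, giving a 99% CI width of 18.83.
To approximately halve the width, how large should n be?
n ≈ 108

CI width ∝ 1/√n
To reduce width by factor 2, need √n to grow by 2 → need 2² = 4 times as many samples.

Current: n = 27, width = 18.83
New: n = 108, width ≈ 8.88

Width reduced by factor of 18.83/8.88 = 2.12.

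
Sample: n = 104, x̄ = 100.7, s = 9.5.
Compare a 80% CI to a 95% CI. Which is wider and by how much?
95% CI is wider by 1.29

df = 103
80% CI: t* = 1.290, (99.50, 101.90), width = 2 · t* · s/√n = 2.40
95% CI: t* = 1.983, (98.85, 102.55), width = 2 · t* · s/√n = 3.69

The 95% CI is wider by 3.69 - 2.40 = 1.29.
Higher confidence requires a wider interval.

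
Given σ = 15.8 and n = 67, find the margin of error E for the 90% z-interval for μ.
Margin of error = 3.18

Margin of error = z* · σ/√n
= 1.645 · 15.8/√67
= 1.645 · 15.8/8.1854
= 3.18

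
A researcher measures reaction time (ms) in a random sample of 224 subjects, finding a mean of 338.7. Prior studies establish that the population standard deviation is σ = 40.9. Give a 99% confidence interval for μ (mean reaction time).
(331.66, 345.74)

z-interval (σ known):
z* = 2.576 for 99% confidence

Margin of error = z* · σ/√n = 2.576 · 40.9/√224 = 7.04

CI: (338.7 - 7.04, 338.7 + 7.04) = (331.66, 345.74)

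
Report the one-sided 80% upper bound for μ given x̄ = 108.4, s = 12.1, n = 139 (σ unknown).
μ ≤ 109.27

Upper bound (one-sided):
t* = 0.844 (one-sided for 80%)
Upper bound = x̄ + t* · s/√n = 108.4 + 0.844 · 12.1/√139 = 109.27

We are 80% confident that μ ≤ 109.27.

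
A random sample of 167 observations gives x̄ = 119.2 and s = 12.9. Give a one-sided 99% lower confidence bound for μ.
μ ≥ 116.86

Lower bound (one-sided):
t* = 2.349 (one-sided for 99%)
Lower bound = x̄ - t* · s/√n = 119.2 - 2.349 · 12.9/√167 = 116.86

We are 99% confident that μ ≥ 116.86.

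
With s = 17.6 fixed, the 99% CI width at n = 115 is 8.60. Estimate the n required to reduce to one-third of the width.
n ≈ 1035

CI width ∝ 1/√n
To reduce width by factor 3, need √n to grow by 3 → need 3² = 9 times as many samples.

Current: n = 115, width = 8.60
New: n = 1035, width ≈ 2.82

Width reduced by factor of 8.60/2.82 = 3.05.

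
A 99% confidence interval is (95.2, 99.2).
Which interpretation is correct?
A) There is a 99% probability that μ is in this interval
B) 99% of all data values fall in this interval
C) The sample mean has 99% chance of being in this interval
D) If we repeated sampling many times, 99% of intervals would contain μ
D

A) Wrong — μ is fixed; the randomness lives in the interval, not in μ.
B) Wrong — a CI is about the parameter μ, not individual data values.
C) Wrong — x̄ is observed and sits in the interval by construction.
D) Correct — this is the frequentist long-run coverage interpretation.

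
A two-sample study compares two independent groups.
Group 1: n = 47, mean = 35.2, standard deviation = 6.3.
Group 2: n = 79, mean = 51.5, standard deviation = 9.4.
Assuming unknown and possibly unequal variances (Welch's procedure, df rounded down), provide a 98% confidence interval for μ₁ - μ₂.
(-19.60, -13.00)

Difference: x̄₁ - x̄₂ = -16.30
SE = √(s₁²/n₁ + s₂²/n₂) = √(6.3²/47 + 9.4²/79) = 1.4011
df = 122.16 → 122 (Welch–Satterthwaite, rounded down)
t* = 2.357

CI: -16.30 ± 2.357 · 1.4011 = -16.30 ± 3.30 = (-19.60, -13.00)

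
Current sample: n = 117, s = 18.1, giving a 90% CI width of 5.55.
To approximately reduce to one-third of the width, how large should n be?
n ≈ 1053

CI width ∝ 1/√n
To reduce width by factor 3, need √n to grow by 3 → need 3² = 9 times as many samples.

Current: n = 117, width = 5.55
New: n = 1053, width ≈ 1.84

Width reduced by factor of 5.55/1.84 = 3.02.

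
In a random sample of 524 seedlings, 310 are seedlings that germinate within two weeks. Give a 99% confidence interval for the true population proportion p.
(0.536, 0.647)

Proportion CI:
p̂ = 310/524 = 0.59160
SE = √(p̂(1-p̂)/n) = √(0.59160 · 0.40840 / 524) = 0.02147

z* = 2.576
Margin = z* · SE = 2.576 · 0.02147 = 0.0553

CI: 0.59160 ± 0.0553 = (0.536, 0.647)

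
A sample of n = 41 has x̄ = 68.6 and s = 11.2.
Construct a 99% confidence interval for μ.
(63.87, 73.33)

t-interval (σ unknown):
df = n - 1 = 40
t* = 2.704 for 99% confidence

Margin of error = t* · s/√n = 2.704 · 11.2/√41 = 4.73

CI: (63.87, 73.33)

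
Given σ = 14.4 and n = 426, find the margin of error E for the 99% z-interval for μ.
Margin of error = 1.80

Margin of error = z* · σ/√n
= 2.576 · 14.4/√426
= 2.576 · 14.4/20.6398
= 1.80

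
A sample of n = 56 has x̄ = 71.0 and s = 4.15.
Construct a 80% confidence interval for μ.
(70.28, 71.72)

t-interval (σ unknown):
df = n - 1 = 55
t* = 1.297 for 80% confidence

Margin of error = t* · s/√n = 1.297 · 4.15/√56 = 0.72

CI: (70.28, 71.72)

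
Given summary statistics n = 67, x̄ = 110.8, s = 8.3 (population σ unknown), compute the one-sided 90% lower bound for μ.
μ ≥ 109.49

Lower bound (one-sided):
t* = 1.295 (one-sided for 90%)
Lower bound = x̄ - t* · s/√n = 110.8 - 1.295 · 8.3/√67 = 109.49

We are 90% confident that μ ≥ 109.49.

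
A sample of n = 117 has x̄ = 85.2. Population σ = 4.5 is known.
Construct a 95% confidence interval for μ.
(84.38, 86.02)

z-interval (σ known):
z* = 1.960 for 95% confidence

Margin of error = z* · σ/√n = 1.960 · 4.5/√117 = 0.82

CI: (85.2 - 0.82, 85.2 + 0.82) = (84.38, 86.02)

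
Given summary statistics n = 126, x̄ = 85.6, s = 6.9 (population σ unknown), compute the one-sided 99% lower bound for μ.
μ ≥ 84.15

Lower bound (one-sided):
t* = 2.357 (one-sided for 99%)
Lower bound = x̄ - t* · s/√n = 85.6 - 2.357 · 6.9/√126 = 84.15

We are 99% confident that μ ≥ 84.15.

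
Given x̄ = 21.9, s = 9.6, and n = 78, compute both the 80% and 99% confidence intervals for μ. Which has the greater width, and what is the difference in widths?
99% CI is wider by 2.93

df = 77
80% CI: t* = 1.293, (20.49, 23.31), width = 2 · t* · s/√n = 2.81
99% CI: t* = 2.641, (19.03, 24.77), width = 2 · t* · s/√n = 5.74

The 99% CI is wider by 5.74 - 2.81 = 2.93.
Higher confidence requires a wider interval.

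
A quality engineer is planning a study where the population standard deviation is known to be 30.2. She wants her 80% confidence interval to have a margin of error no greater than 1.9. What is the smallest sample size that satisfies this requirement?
n ≥ 416

For margin E ≤ 1.9:
n ≥ (z* · σ / E)²
n ≥ (1.282 · 30.2 / 1.9)²
n ≥ 415.22

Minimum n = 416 (rounding up)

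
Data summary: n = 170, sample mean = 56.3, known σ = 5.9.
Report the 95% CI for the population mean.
(55.41, 57.19)

z-interval (σ known):
z* = 1.960 for 95% confidence

Margin of error = z* · σ/√n = 1.960 · 5.9/√170 = 0.89

CI: (56.3 - 0.89, 56.3 + 0.89) = (55.41, 57.19)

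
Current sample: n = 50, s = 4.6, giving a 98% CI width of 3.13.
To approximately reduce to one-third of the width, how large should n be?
n ≈ 450

CI width ∝ 1/√n
To reduce width by factor 3, need √n to grow by 3 → need 3² = 9 times as many samples.

Current: n = 50, width = 3.13
New: n = 450, width ≈ 1.01

Width reduced by factor of 3.13/1.01 = 3.10.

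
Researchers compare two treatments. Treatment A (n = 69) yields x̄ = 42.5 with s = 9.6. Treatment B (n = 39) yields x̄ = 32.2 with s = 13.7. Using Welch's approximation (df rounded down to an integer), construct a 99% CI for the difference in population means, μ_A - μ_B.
(3.70, 16.90)

Difference: x̄₁ - x̄₂ = 10.30
SE = √(s₁²/n₁ + s₂²/n₂) = √(9.6²/69 + 13.7²/39) = 2.4796
df = 59.46 → 59 (Welch–Satterthwaite, rounded down)
t* = 2.662

CI: 10.30 ± 2.662 · 2.4796 = 10.30 ± 6.60 = (3.70, 16.90)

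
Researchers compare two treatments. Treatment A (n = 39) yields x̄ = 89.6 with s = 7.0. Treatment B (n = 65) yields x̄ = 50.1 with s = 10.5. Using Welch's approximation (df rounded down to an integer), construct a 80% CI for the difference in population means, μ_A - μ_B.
(37.28, 41.72)

Difference: x̄₁ - x̄₂ = 39.50
SE = √(s₁²/n₁ + s₂²/n₂) = √(7.0²/39 + 10.5²/65) = 1.7183
df = 100.79 → 100 (Welch–Satterthwaite, rounded down)
t* = 1.290

CI: 39.50 ± 1.290 · 1.7183 = 39.50 ± 2.22 = (37.28, 41.72)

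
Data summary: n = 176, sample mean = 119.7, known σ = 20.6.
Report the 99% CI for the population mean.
(115.70, 123.70)

z-interval (σ known):
z* = 2.576 for 99% confidence

Margin of error = z* · σ/√n = 2.576 · 20.6/√176 = 4.00

CI: (119.7 - 4.00, 119.7 + 4.00) = (115.70, 123.70)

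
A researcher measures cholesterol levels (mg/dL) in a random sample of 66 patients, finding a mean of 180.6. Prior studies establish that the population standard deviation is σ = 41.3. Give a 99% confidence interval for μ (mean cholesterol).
(167.50, 193.70)

z-interval (σ known):
z* = 2.576 for 99% confidence

Margin of error = z* · σ/√n = 2.576 · 41.3/√66 = 13.10

CI: (180.6 - 13.10, 180.6 + 13.10) = (167.50, 193.70)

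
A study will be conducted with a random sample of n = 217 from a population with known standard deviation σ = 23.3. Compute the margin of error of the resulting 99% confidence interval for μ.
Margin of error = 4.07

Margin of error = z* · σ/√n
= 2.576 · 23.3/√217
= 2.576 · 23.3/14.7309
= 4.07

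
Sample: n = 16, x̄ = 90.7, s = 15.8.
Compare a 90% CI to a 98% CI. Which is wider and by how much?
98% CI is wider by 6.71

df = 15
90% CI: t* = 1.753, (83.78, 97.62), width = 2 · t* · s/√n = 13.85
98% CI: t* = 2.602, (80.42, 100.98), width = 2 · t* · s/√n = 20.56

The 98% CI is wider by 20.56 - 13.85 = 6.71.
Higher confidence requires a wider interval.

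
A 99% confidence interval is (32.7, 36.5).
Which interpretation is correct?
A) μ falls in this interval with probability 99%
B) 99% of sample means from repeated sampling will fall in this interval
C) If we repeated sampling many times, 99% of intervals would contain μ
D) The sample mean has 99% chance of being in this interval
C

A) Wrong — μ is fixed; the randomness lives in the interval, not in μ.
B) Wrong — coverage applies to intervals containing μ, not to future x̄ values.
C) Correct — this is the frequentist long-run coverage interpretation.
D) Wrong — x̄ is observed and sits in the interval by construction.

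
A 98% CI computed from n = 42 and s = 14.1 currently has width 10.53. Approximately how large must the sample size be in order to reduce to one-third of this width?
n ≈ 378

CI width ∝ 1/√n
To reduce width by factor 3, need √n to grow by 3 → need 3² = 9 times as many samples.

Current: n = 42, width = 10.53
New: n = 378, width ≈ 3.39

Width reduced by factor of 10.53/3.39 = 3.11.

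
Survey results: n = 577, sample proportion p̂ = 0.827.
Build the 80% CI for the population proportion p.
(0.807, 0.847)

Proportion CI:
SE = √(p̂(1-p̂)/n) = √(0.827 · 0.173 / 577) = 0.01575

z* = 1.282
Margin = z* · SE = 1.282 · 0.01575 = 0.0202

CI: 0.827 ± 0.0202 = (0.807, 0.847)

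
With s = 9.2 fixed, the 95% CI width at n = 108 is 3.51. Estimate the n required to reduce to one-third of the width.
n ≈ 972

CI width ∝ 1/√n
To reduce width by factor 3, need √n to grow by 3 → need 3² = 9 times as many samples.

Current: n = 108, width = 3.51
New: n = 972, width ≈ 1.16

Width reduced by factor of 3.51/1.16 = 3.03.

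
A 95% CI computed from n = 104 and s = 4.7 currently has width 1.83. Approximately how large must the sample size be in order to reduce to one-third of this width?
n ≈ 936

CI width ∝ 1/√n
To reduce width by factor 3, need √n to grow by 3 → need 3² = 9 times as many samples.

Current: n = 104, width = 1.83
New: n = 936, width ≈ 0.60

Width reduced by factor of 1.83/0.60 = 3.05.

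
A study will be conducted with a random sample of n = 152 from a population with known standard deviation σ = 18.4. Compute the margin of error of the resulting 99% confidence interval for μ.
Margin of error = 3.84

Margin of error = z* · σ/√n
= 2.576 · 18.4/√152
= 2.576 · 18.4/12.3288
= 3.84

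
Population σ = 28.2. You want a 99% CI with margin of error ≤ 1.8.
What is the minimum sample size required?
n ≥ 1629

For margin E ≤ 1.8:
n ≥ (z* · σ / E)²
n ≥ (2.576 · 28.2 / 1.8)²
n ≥ 1628.71

Minimum n = 1629 (rounding up)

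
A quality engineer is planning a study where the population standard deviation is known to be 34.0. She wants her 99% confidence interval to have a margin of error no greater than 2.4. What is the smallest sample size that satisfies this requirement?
n ≥ 1332

For margin E ≤ 2.4:
n ≥ (z* · σ / E)²
n ≥ (2.576 · 34.0 / 2.4)²
n ≥ 1331.76

Minimum n = 1332 (rounding up)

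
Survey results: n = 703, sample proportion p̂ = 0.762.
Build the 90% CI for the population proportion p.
(0.736, 0.788)

Proportion CI:
SE = √(p̂(1-p̂)/n) = √(0.762 · 0.238 / 703) = 0.01606

z* = 1.645
Margin = z* · SE = 1.645 · 0.01606 = 0.0264

CI: 0.762 ± 0.0264 = (0.736, 0.788)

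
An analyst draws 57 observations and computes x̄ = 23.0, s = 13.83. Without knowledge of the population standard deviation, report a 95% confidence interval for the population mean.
(19.33, 26.67)

t-interval (σ unknown):
df = n - 1 = 56
t* = 2.003 for 95% confidence

Margin of error = t* · s/√n = 2.003 · 13.83/√57 = 3.67

CI: (19.33, 26.67)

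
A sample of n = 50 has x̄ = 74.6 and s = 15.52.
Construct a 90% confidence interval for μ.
(70.92, 78.28)

t-interval (σ unknown):
df = n - 1 = 49
t* = 1.677 for 90% confidence

Margin of error = t* · s/√n = 1.677 · 15.52/√50 = 3.68

CI: (70.92, 78.28)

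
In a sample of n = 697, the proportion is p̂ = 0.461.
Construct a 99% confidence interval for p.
(0.412, 0.510)

Proportion CI:
SE = √(p̂(1-p̂)/n) = √(0.461 · 0.539 / 697) = 0.01888

z* = 2.576
Margin = z* · SE = 2.576 · 0.01888 = 0.0486

CI: 0.461 ± 0.0486 = (0.412, 0.510)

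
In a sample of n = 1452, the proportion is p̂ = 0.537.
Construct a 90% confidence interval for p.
(0.515, 0.559)

Proportion CI:
SE = √(p̂(1-p̂)/n) = √(0.537 · 0.463 / 1452) = 0.01309

z* = 1.645
Margin = z* · SE = 1.645 · 0.01309 = 0.0215

CI: 0.537 ± 0.0215 = (0.515, 0.559)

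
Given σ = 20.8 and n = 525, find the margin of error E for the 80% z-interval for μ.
Margin of error = 1.16

Margin of error = z* · σ/√n
= 1.282 · 20.8/√525
= 1.282 · 20.8/22.9129
= 1.16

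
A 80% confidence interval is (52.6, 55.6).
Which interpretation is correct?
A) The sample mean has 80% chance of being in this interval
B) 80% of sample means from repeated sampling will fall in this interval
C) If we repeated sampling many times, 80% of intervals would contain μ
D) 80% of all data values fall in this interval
C

A) Wrong — x̄ is observed and sits in the interval by construction.
B) Wrong — coverage applies to intervals containing μ, not to future x̄ values.
C) Correct — this is the frequentist long-run coverage interpretation.
D) Wrong — a CI is about the parameter μ, not individual data values.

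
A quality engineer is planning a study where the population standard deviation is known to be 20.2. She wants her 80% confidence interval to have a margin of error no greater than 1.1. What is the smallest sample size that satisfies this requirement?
n ≥ 555

For margin E ≤ 1.1:
n ≥ (z* · σ / E)²
n ≥ (1.282 · 20.2 / 1.1)²
n ≥ 554.23

Minimum n = 555 (rounding up)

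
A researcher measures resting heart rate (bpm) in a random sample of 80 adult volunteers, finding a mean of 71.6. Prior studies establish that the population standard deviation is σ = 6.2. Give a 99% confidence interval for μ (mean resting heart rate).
(69.81, 73.39)

z-interval (σ known):
z* = 2.576 for 99% confidence

Margin of error = z* · σ/√n = 2.576 · 6.2/√80 = 1.79

CI: (71.6 - 1.79, 71.6 + 1.79) = (69.81, 73.39)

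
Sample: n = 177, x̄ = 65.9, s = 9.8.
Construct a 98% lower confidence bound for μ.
μ ≥ 64.38

Lower bound (one-sided):
t* = 2.069 (one-sided for 98%)
Lower bound = x̄ - t* · s/√n = 65.9 - 2.069 · 9.8/√177 = 64.38

We are 98% confident that μ ≥ 64.38.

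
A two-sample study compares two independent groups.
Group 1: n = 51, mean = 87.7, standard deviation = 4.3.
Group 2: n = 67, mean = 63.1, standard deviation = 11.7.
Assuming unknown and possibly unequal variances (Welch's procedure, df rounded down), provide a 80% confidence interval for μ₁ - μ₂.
(22.60, 26.60)

Difference: x̄₁ - x̄₂ = 24.60
SE = √(s₁²/n₁ + s₂²/n₂) = √(4.3²/51 + 11.7²/67) = 1.5510
df = 87.85 → 87 (Welch–Satterthwaite, rounded down)
t* = 1.291

CI: 24.60 ± 1.291 · 1.5510 = 24.60 ± 2.00 = (22.60, 26.60)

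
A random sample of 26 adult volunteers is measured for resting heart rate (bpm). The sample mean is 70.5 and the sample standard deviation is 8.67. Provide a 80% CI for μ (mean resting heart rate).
(68.26, 72.74)

t-interval (σ unknown):
df = n - 1 = 25
t* = 1.316 for 80% confidence

Margin of error = t* · s/√n = 1.316 · 8.67/√26 = 2.24

CI: (68.26, 72.74)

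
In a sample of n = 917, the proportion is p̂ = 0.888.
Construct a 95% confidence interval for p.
(0.868, 0.908)

Proportion CI:
SE = √(p̂(1-p̂)/n) = √(0.888 · 0.112 / 917) = 0.01041

z* = 1.960
Margin = z* · SE = 1.960 · 0.01041 = 0.0204

CI: 0.888 ± 0.0204 = (0.868, 0.908)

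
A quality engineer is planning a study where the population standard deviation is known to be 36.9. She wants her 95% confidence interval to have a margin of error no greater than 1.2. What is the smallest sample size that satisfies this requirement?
n ≥ 3633

For margin E ≤ 1.2:
n ≥ (z* · σ / E)²
n ≥ (1.960 · 36.9 / 1.2)²
n ≥ 3632.47

Minimum n = 3633 (rounding up)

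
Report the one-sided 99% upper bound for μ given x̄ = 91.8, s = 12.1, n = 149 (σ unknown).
μ ≤ 94.13

Upper bound (one-sided):
t* = 2.352 (one-sided for 99%)
Upper bound = x̄ + t* · s/√n = 91.8 + 2.352 · 12.1/√149 = 94.13

We are 99% confident that μ ≤ 94.13.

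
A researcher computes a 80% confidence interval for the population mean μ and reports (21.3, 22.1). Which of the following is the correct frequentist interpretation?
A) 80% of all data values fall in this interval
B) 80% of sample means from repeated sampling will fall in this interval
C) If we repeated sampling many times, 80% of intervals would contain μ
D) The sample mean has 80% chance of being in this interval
C

A) Wrong — a CI is about the parameter μ, not individual data values.
B) Wrong — coverage applies to intervals containing μ, not to future x̄ values.
C) Correct — this is the frequentist long-run coverage interpretation.
D) Wrong — x̄ is observed and sits in the interval by construction.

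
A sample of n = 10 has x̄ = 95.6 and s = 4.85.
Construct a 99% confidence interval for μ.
(90.62, 100.58)

t-interval (σ unknown):
df = n - 1 = 9
t* = 3.250 for 99% confidence

Margin of error = t* · s/√n = 3.250 · 4.85/√10 = 4.98

CI: (90.62, 100.58)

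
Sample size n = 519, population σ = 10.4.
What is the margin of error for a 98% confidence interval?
Margin of error = 1.06

Margin of error = z* · σ/√n
= 2.326 · 10.4/√519
= 2.326 · 10.4/22.7816
= 1.06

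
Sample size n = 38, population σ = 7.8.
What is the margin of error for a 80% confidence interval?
Margin of error = 1.62

Margin of error = z* · σ/√n
= 1.282 · 7.8/√38
= 1.282 · 7.8/6.1644
= 1.62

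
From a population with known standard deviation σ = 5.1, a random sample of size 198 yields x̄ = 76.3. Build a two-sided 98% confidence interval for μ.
(75.46, 77.14)

z-interval (σ known):
z* = 2.326 for 98% confidence

Margin of error = z* · σ/√n = 2.326 · 5.1/√198 = 0.84

CI: (76.3 - 0.84, 76.3 + 0.84) = (75.46, 77.14)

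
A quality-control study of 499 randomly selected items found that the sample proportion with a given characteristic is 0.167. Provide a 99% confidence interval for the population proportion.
(0.124, 0.210)

Proportion CI:
SE = √(p̂(1-p̂)/n) = √(0.167 · 0.833 / 499) = 0.01670

z* = 2.576
Margin = z* · SE = 2.576 · 0.01670 = 0.0430

CI: 0.167 ± 0.0430 = (0.124, 0.210)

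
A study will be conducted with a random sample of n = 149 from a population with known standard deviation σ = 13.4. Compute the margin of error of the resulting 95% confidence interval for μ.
Margin of error = 2.15

Margin of error = z* · σ/√n
= 1.960 · 13.4/√149
= 1.960 · 13.4/12.2066
= 2.15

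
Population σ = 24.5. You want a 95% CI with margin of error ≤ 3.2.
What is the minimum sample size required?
n ≥ 226

For margin E ≤ 3.2:
n ≥ (z* · σ / E)²
n ≥ (1.960 · 24.5 / 3.2)²
n ≥ 225.19

Minimum n = 226 (rounding up)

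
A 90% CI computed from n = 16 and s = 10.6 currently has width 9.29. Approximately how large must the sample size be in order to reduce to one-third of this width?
n ≈ 144

CI width ∝ 1/√n
To reduce width by factor 3, need √n to grow by 3 → need 3² = 9 times as many samples.

Current: n = 16, width = 9.29
New: n = 144, width ≈ 2.93

Width reduced by factor of 9.29/2.93 = 3.17.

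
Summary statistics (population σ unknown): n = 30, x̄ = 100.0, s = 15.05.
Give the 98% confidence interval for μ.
(93.24, 106.76)

t-interval (σ unknown):
df = n - 1 = 29
t* = 2.462 for 98% confidence

Margin of error = t* · s/√n = 2.462 · 15.05/√30 = 6.76

CI: (93.24, 106.76)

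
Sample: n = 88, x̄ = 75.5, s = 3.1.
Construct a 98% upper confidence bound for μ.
μ ≤ 76.19

Upper bound (one-sided):
t* = 2.085 (one-sided for 98%)
Upper bound = x̄ + t* · s/√n = 75.5 + 2.085 · 3.1/√88 = 76.19

We are 98% confident that μ ≤ 76.19.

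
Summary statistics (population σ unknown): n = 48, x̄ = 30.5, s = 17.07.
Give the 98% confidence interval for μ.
(24.57, 36.43)

t-interval (σ unknown):
df = n - 1 = 47
t* = 2.408 for 98% confidence

Margin of error = t* · s/√n = 2.408 · 17.07/√48 = 5.93

CI: (24.57, 36.43)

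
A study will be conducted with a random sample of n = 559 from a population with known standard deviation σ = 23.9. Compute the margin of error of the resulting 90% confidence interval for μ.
Margin of error = 1.66

Margin of error = z* · σ/√n
= 1.645 · 23.9/√559
= 1.645 · 23.9/23.6432
= 1.66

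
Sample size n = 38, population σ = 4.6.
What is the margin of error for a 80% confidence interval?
Margin of error = 0.96

Margin of error = z* · σ/√n
= 1.282 · 4.6/√38
= 1.282 · 4.6/6.1644
= 0.96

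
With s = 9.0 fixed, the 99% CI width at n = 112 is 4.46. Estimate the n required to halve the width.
n ≈ 448

CI width ∝ 1/√n
To reduce width by factor 2, need √n to grow by 2 → need 2² = 4 times as many samples.

Current: n = 112, width = 4.46
New: n = 448, width ≈ 2.20

Width reduced by factor of 4.46/2.20 = 2.03.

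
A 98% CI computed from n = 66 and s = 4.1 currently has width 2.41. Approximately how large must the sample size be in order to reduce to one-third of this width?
n ≈ 594

CI width ∝ 1/√n
To reduce width by factor 3, need √n to grow by 3 → need 3² = 9 times as many samples.

Current: n = 66, width = 2.41
New: n = 594, width ≈ 0.78

Width reduced by factor of 2.41/0.78 = 3.09.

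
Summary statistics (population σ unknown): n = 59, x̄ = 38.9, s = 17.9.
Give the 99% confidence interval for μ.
(32.69, 45.11)

t-interval (σ unknown):
df = n - 1 = 58
t* = 2.663 for 99% confidence

Margin of error = t* · s/√n = 2.663 · 17.9/√59 = 6.21

CI: (32.69, 45.11)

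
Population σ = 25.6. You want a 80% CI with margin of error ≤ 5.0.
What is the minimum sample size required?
n ≥ 44

For margin E ≤ 5.0:
n ≥ (z* · σ / E)²
n ≥ (1.282 · 25.6 / 5.0)²
n ≥ 43.08

Minimum n = 44 (rounding up)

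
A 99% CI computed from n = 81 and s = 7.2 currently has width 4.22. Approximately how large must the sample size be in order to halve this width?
n ≈ 324

CI width ∝ 1/√n
To reduce width by factor 2, need √n to grow by 2 → need 2² = 4 times as many samples.

Current: n = 81, width = 4.22
New: n = 324, width ≈ 2.07

Width reduced by factor of 4.22/2.07 = 2.04.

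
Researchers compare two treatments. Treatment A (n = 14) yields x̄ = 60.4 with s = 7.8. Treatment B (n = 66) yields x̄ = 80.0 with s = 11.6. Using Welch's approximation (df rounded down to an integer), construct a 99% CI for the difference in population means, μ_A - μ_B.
(-26.62, -12.58)

Difference: x̄₁ - x̄₂ = -19.60
SE = √(s₁²/n₁ + s₂²/n₂) = √(7.8²/14 + 11.6²/66) = 2.5268
df = 26.88 → 26 (Welch–Satterthwaite, rounded down)
t* = 2.779

CI: -19.60 ± 2.779 · 2.5268 = -19.60 ± 7.02 = (-26.62, -12.58)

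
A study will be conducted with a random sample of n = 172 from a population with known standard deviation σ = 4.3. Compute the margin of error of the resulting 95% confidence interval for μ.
Margin of error = 0.64

Margin of error = z* · σ/√n
= 1.960 · 4.3/√172
= 1.960 · 4.3/13.1149
= 0.64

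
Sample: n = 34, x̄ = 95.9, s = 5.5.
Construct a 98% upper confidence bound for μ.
μ ≤ 97.92

Upper bound (one-sided):
t* = 2.138 (one-sided for 98%)
Upper bound = x̄ + t* · s/√n = 95.9 + 2.138 · 5.5/√34 = 97.92

We are 98% confident that μ ≤ 97.92.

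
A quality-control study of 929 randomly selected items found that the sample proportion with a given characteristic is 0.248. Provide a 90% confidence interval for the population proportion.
(0.225, 0.271)

Proportion CI:
SE = √(p̂(1-p̂)/n) = √(0.248 · 0.752 / 929) = 0.01417

z* = 1.645
Margin = z* · SE = 1.645 · 0.01417 = 0.0233

CI: 0.248 ± 0.0233 = (0.225, 0.271)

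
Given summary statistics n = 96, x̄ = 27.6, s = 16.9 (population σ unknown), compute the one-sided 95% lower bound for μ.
μ ≥ 24.74

Lower bound (one-sided):
t* = 1.661 (one-sided for 95%)
Lower bound = x̄ - t* · s/√n = 27.6 - 1.661 · 16.9/√96 = 24.74

We are 95% confident that μ ≥ 24.74.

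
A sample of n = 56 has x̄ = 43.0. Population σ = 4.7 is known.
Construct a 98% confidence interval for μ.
(41.54, 44.46)

z-interval (σ known):
z* = 2.326 for 98% confidence

Margin of error = z* · σ/√n = 2.326 · 4.7/√56 = 1.46

CI: (43.0 - 1.46, 43.0 + 1.46) = (41.54, 44.46)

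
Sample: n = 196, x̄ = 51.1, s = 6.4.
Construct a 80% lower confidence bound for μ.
μ ≥ 50.71

Lower bound (one-sided):
t* = 0.843 (one-sided for 80%)
Lower bound = x̄ - t* · s/√n = 51.1 - 0.843 · 6.4/√196 = 50.71

We are 80% confident that μ ≥ 50.71.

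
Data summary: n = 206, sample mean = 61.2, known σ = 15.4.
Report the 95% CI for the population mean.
(59.10, 63.30)

z-interval (σ known):
z* = 1.960 for 95% confidence

Margin of error = z* · σ/√n = 1.960 · 15.4/√206 = 2.10

CI: (61.2 - 2.10, 61.2 + 2.10) = (59.10, 63.30)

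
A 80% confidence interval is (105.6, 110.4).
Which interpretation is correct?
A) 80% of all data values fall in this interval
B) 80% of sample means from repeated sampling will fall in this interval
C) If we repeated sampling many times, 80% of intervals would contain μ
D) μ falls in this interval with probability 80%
C

A) Wrong — a CI is about the parameter μ, not individual data values.
B) Wrong — coverage applies to intervals containing μ, not to future x̄ values.
C) Correct — this is the frequentist long-run coverage interpretation.
D) Wrong — μ is fixed; the randomness lives in the interval, not in μ.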